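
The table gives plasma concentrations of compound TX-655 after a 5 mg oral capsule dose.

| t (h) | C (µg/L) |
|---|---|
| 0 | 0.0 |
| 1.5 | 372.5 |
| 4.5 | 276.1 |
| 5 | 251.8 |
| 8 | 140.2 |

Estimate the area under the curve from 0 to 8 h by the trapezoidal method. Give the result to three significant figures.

Trapezoidal AUC_0→8:
  [0→1.5]: (0.0+372.5)/2 × 1.5 = 279.375
  [1.5→4.5]: (372.5+276.1)/2 × 3 = 972.9
  [4.5→5]: (276.1+251.8)/2 × 0.5 = 131.975
  [5→8]: (251.8+140.2)/2 × 3 = 588.0
  Sum = 1972.25 µg/L·h

AUC = 1970 µg/L·h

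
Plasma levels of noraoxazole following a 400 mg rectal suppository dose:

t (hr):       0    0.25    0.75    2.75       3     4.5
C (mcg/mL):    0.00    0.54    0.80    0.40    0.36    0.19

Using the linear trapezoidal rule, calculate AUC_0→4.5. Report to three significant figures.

Trapezoidal AUC_0→4.5:
  [0→0.25]: (0.00+0.54)/2 × 0.25 = 0.0675
  [0.25→0.75]: (0.54+0.80)/2 × 0.5 = 0.335
  [0.75→2.75]: (0.80+0.40)/2 × 2 = 1.2
  [2.75→3]: (0.40+0.36)/2 × 0.25 = 0.095
  [3→4.5]: (0.36+0.19)/2 × 1.5 = 0.4125
  Sum = 2.11 mcg/mL·hr

AUC = 2.11 mcg/mL·hr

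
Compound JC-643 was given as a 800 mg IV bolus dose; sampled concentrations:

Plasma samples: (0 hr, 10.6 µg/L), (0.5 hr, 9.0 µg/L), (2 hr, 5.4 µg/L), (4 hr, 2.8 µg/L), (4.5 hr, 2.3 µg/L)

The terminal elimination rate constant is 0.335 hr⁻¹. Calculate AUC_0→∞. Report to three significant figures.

Trapezoidal AUC_0→4.5:
  [0→0.5]: (10.6+9.0)/2 × 0.5 = 4.9
  [0.5→2]: (9.0+5.4)/2 × 1.5 = 10.8
  [2→4]: (5.4+2.8)/2 × 2 = 8.2
  [4→4.5]: (2.8+2.3)/2 × 0.5 = 1.275
  Sum = 25.175 µg/L·hr
Extrapolated tail: C_last / k_e = 2.3 / 0.335 = 6.866
AUC_0→∞ = 25.175 + 6.866 = 32.041 µg/L·hr

AUC = 32.0 µg/L·hr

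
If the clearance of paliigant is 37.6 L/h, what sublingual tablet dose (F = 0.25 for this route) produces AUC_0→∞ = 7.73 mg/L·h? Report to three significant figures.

Dose = CL × AUC_0→∞ / F
     = 37.6 × 7.73 / 0.25 = 1162.592 mg

Dose = 1160 mg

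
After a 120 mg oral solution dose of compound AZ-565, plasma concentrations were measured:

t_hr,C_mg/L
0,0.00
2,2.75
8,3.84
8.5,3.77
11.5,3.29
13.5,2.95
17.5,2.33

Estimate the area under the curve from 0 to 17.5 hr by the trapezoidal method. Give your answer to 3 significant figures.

Trapezoidal AUC_0→17.5:
  [0→2]: (0.00+2.75)/2 × 2 = 2.75
  [2→8]: (2.75+3.84)/2 × 6 = 19.77
  [8→8.5]: (3.84+3.77)/2 × 0.5 = 1.9025
  [8.5→11.5]: (3.77+3.29)/2 × 3 = 10.59
  [11.5→13.5]: (3.29+2.95)/2 × 2 = 6.24
  [13.5→17.5]: (2.95+2.33)/2 × 4 = 10.56
  Sum = 51.8125 mg/L·hr

AUC = 51.8 mg/L·hr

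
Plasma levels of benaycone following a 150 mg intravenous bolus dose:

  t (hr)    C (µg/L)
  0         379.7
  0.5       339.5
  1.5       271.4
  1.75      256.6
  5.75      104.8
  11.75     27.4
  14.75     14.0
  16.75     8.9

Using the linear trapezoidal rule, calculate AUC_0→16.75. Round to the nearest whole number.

AUC = 1756 µg/L·hr

Trapezoidal AUC_0→16.75:
  [0→0.5]: (379.7+339.5)/2 × 0.5 = 179.8
  [0.5→1.5]: (339.5+271.4)/2 × 1 = 305.45
  [1.5→1.75]: (271.4+256.6)/2 × 0.25 = 66.0
  [1.75→5.75]: (256.6+104.8)/2 × 4 = 722.8
  [5.75→11.75]: (104.8+27.4)/2 × 6 = 396.6
  [11.75→14.75]: (27.4+14.0)/2 × 3 = 62.1
  [14.75→16.75]: (14.0+8.9)/2 × 2 = 22.9
  Sum = 1755.65 µg/L·hr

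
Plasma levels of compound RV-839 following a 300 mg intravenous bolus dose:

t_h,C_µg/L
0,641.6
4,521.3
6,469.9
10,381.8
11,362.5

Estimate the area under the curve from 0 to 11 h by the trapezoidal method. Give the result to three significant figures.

Trapezoidal AUC_0→11:
  [0→4]: (641.6+521.3)/2 × 4 = 2325.8
  [4→6]: (521.3+469.9)/2 × 2 = 991.2
  [6→10]: (469.9+381.8)/2 × 4 = 1703.4
  [10→11]: (381.8+362.5)/2 × 1 = 372.15
  Sum = 5392.55 µg/L·h

AUC = 5390 µg/L·h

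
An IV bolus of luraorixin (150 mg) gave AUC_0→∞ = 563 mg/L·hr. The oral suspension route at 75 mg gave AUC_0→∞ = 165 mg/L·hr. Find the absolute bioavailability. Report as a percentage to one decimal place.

F = (AUC_ev / D_ev) / (AUC_iv / D_iv)
  = (165/75) / (563/150)
  = 2.2 / 3.75333 = 0.5861
  = 58.61%

F = 58.6%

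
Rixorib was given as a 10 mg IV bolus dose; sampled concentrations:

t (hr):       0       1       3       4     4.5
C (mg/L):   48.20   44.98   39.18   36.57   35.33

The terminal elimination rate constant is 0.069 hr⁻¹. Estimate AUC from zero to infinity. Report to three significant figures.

Trapezoidal AUC_0→4.5:
  [0→1]: (48.20+44.98)/2 × 1 = 46.59
  [1→3]: (44.98+39.18)/2 × 2 = 84.16
  [3→4]: (39.18+36.57)/2 × 1 = 37.875
  [4→4.5]: (36.57+35.33)/2 × 0.5 = 17.975
  Sum = 186.6 mg/L·hr
Extrapolated tail: C_last / k_e = 35.33 / 0.069 = 512.029
AUC_0→∞ = 186.6 + 512.029 = 698.629 mg/L·hr

AUC = 699 mg/L·hr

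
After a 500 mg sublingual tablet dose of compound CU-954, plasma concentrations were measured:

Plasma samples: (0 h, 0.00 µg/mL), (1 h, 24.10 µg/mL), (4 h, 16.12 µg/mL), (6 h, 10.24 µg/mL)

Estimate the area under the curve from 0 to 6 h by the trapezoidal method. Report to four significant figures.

Trapezoidal AUC_0→6:
  [0→1]: (0.00+24.10)/2 × 1 = 12.05
  [1→4]: (24.10+16.12)/2 × 3 = 60.33
  [4→6]: (16.12+10.24)/2 × 2 = 26.36
  Sum = 98.74 µg/mL·h

AUC = 98.74 µg/mL·h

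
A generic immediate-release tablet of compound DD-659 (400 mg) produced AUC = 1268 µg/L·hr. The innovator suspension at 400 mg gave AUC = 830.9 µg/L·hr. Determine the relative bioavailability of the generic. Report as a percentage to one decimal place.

F_rel = 152.6%

F_rel = (AUC_test/D_test) / (AUC_ref/D_ref)
      = (1268/400) / (830.9/400)
      = 3.17 / 2.07725 = 1.5261 = 152.61%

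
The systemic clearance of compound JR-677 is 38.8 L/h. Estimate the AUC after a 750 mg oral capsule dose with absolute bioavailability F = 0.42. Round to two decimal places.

AUC = 8.12 mg/L·h

AUC_0→∞ = F × Dose / CL
        = 0.42 × 750 / 38.8 = 8.11856 mg/L·h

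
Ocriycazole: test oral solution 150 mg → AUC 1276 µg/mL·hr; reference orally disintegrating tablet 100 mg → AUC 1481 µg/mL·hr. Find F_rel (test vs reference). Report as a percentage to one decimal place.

F_rel = 57.4%

F_rel = (AUC_test/D_test) / (AUC_ref/D_ref)
      = (1276/150) / (1481/100)
      = 8.50667 / 14.81 = 0.5744 = 57.44%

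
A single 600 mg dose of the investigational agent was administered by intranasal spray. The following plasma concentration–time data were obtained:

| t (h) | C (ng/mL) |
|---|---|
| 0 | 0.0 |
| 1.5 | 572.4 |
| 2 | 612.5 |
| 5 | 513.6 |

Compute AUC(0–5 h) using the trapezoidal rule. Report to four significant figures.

Trapezoidal AUC_0→5:
  [0→1.5]: (0.0+572.4)/2 × 1.5 = 429.3
  [1.5→2]: (572.4+612.5)/2 × 0.5 = 296.225
  [2→5]: (612.5+513.6)/2 × 3 = 1689.15
  Sum = 2414.675 ng/mL·h

AUC = 2415 ng/mL·h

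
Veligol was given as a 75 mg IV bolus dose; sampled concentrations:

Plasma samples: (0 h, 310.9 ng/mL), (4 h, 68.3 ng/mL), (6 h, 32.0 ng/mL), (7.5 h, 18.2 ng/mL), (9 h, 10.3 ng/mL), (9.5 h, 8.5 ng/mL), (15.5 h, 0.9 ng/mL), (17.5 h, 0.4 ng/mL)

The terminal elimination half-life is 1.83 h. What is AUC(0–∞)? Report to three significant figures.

Trapezoidal AUC_0→17.5:
  [0→4]: (310.9+68.3)/2 × 4 = 758.4
  [4→6]: (68.3+32.0)/2 × 2 = 100.3
  [6→7.5]: (32.0+18.2)/2 × 1.5 = 37.65
  [7.5→9]: (18.2+10.3)/2 × 1.5 = 21.375
  [9→9.5]: (10.3+8.5)/2 × 0.5 = 4.7
  [9.5→15.5]: (8.5+0.9)/2 × 6 = 28.2
  [15.5→17.5]: (0.9+0.4)/2 × 2 = 1.3
  Sum = 951.925 ng/mL·h
k_e = ln2 / t½ = 0.693147 / 1.83 = 0.3788 h^-1
Extrapolated tail: C_last / k_e = 0.4 / 0.3788 = 1.056
AUC_0→∞ = 951.925 + 1.056 = 952.981 ng/mL·h

AUC = 953 ng/mL·h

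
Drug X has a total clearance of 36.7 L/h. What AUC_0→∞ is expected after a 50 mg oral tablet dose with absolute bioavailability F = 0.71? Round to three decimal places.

AUC_0→∞ = F × Dose / CL
        = 0.71 × 50 / 36.7 = 0.967302 mg/L·h

AUC = 0.967 mg/L·h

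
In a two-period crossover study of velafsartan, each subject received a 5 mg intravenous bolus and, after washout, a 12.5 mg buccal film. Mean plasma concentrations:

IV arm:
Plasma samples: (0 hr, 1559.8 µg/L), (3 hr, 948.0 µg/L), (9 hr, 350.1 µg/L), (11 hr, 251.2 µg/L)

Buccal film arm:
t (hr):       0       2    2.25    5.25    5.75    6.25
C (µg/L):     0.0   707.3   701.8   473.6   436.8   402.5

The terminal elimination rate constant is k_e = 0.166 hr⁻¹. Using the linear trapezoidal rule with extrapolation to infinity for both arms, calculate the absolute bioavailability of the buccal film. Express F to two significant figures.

Trapezoidal AUC_0→11 (IV):
  [0→3]: (1559.8+948.0)/2 × 3 = 3761.7
  [3→9]: (948.0+350.1)/2 × 6 = 3894.3
  [9→11]: (350.1+251.2)/2 × 2 = 601.3
  Sum = 8257.3 µg/L·hr
IV tail: 251.2/0.166 = 1513.253; AUC_iv,0→∞ = 8257.3 + 1513.253 = 9770.553 µg/L·hr
Trapezoidal AUC_0→6.25 (buccal film):
  [0→2]: (0.0+707.3)/2 × 2 = 707.3
  [2→2.25]: (707.3+701.8)/2 × 0.25 = 176.1375
  [2.25→5.25]: (701.8+473.6)/2 × 3 = 1763.1
  [5.25→5.75]: (473.6+436.8)/2 × 0.5 = 227.6
  [5.75→6.25]: (436.8+402.5)/2 × 0.5 = 209.825
  Sum = 3083.9625 µg/L·hr
buccal film tail: 402.5/0.166 = 2424.699; AUC_ev,0→∞ = 3083.9625 + 2424.699 = 5508.6615 µg/L·hr
F = (AUC_ev/D_ev)/(AUC_iv/D_iv) = (5508.6615/12.5)/(9770.553/5) = 440.69292/1954.1106 = 0.2255

F = 0.23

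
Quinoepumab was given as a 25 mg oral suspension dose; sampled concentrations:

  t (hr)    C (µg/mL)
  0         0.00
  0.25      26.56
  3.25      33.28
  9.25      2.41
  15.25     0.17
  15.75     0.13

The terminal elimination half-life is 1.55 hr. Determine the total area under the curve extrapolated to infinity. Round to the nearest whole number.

Trapezoidal AUC_0→15.75:
  [0→0.25]: (0.00+26.56)/2 × 0.25 = 3.32
  [0.25→3.25]: (26.56+33.28)/2 × 3 = 89.76
  [3.25→9.25]: (33.28+2.41)/2 × 6 = 107.07
  [9.25→15.25]: (2.41+0.17)/2 × 6 = 7.74
  [15.25→15.75]: (0.17+0.13)/2 × 0.5 = 0.075
  Sum = 207.965 µg/mL·hr
k_e = ln2 / t½ = 0.693147 / 1.55 = 0.4472 hr^-1
Extrapolated tail: C_last / k_e = 0.13 / 0.4472 = 0.291
AUC_0→∞ = 207.965 + 0.291 = 208.256 µg/mL·hr

AUC = 208 µg/mL·hr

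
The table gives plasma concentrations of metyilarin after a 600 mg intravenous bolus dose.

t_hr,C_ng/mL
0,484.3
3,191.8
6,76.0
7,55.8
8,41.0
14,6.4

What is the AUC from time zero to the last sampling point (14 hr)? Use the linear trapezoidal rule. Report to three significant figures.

Trapezoidal AUC_0→14:
  [0→3]: (484.3+191.8)/2 × 3 = 1014.15
  [3→6]: (191.8+76.0)/2 × 3 = 401.7
  [6→7]: (76.0+55.8)/2 × 1 = 65.9
  [7→8]: (55.8+41.0)/2 × 1 = 48.4
  [8→14]: (41.0+6.4)/2 × 6 = 142.2
  Sum = 1672.35 ng/mL·hr

AUC = 1670 ng/mL·hr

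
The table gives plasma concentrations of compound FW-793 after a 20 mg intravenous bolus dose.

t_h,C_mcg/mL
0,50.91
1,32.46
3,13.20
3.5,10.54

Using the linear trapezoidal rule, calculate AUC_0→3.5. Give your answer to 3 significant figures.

AUC = 93.3 mcg/mL·h

Trapezoidal AUC_0→3.5:
  [0→1]: (50.91+32.46)/2 × 1 = 41.685
  [1→3]: (32.46+13.20)/2 × 2 = 45.66
  [3→3.5]: (13.20+10.54)/2 × 0.5 = 5.935
  Sum = 93.28 mcg/mL·h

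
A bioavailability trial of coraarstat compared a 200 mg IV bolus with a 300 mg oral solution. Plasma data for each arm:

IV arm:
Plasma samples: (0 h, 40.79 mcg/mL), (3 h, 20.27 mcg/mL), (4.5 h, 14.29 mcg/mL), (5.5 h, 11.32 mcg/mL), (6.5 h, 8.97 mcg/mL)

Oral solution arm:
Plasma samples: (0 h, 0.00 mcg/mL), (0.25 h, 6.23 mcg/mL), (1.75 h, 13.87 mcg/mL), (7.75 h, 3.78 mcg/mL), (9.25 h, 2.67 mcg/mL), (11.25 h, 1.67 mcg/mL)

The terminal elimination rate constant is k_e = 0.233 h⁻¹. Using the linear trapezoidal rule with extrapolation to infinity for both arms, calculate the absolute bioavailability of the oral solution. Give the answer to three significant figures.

F = 0.317

Trapezoidal AUC_0→6.5 (IV):
  [0→3]: (40.79+20.27)/2 × 3 = 91.59
  [3→4.5]: (20.27+14.29)/2 × 1.5 = 25.92
  [4.5→5.5]: (14.29+11.32)/2 × 1 = 12.805
  [5.5→6.5]: (11.32+8.97)/2 × 1 = 10.145
  Sum = 140.46 mcg/mL·h
IV tail: 8.97/0.233 = 38.498; AUC_iv,0→∞ = 140.46 + 38.498 = 178.958 mcg/mL·h
Trapezoidal AUC_0→11.25 (oral solution):
  [0→0.25]: (0.00+6.23)/2 × 0.25 = 0.77875
  [0.25→1.75]: (6.23+13.87)/2 × 1.5 = 15.075
  [1.75→7.75]: (13.87+3.78)/2 × 6 = 52.95
  [7.75→9.25]: (3.78+2.67)/2 × 1.5 = 4.8375
  [9.25→11.25]: (2.67+1.67)/2 × 2 = 4.34
  Sum = 77.98125 mcg/mL·h
oral solution tail: 1.67/0.233 = 7.167; AUC_ev,0→∞ = 77.98125 + 7.167 = 85.14825 mcg/mL·h
F = (AUC_ev/D_ev)/(AUC_iv/D_iv) = (85.14825/300)/(178.958/200) = 0.2838275/0.89479 = 0.3172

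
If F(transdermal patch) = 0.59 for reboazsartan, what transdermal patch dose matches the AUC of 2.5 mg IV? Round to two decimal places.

For equal systemic exposure: F × D_ev = D_iv
D_ev = D_iv / F = 2.5 / 0.59 = 4.23729 mg

D_transdermal = 4.24 mg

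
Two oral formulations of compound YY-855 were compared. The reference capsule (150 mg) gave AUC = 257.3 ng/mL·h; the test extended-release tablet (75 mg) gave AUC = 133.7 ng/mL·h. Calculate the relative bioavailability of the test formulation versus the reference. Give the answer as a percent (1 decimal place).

F_rel = 103.9%

F_rel = (AUC_test/D_test) / (AUC_ref/D_ref)
      = (133.7/75) / (257.3/150)
      = 1.78267 / 1.71533 = 1.0393 = 103.93%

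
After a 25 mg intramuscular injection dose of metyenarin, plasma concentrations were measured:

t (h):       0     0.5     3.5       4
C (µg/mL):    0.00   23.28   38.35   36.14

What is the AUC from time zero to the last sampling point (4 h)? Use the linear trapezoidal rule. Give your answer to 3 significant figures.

Trapezoidal AUC_0→4:
  [0→0.5]: (0.00+23.28)/2 × 0.5 = 5.82
  [0.5→3.5]: (23.28+38.35)/2 × 3 = 92.445
  [3.5→4]: (38.35+36.14)/2 × 0.5 = 18.6225
  Sum = 116.8875 µg/mL·h

AUC = 117 µg/mL·h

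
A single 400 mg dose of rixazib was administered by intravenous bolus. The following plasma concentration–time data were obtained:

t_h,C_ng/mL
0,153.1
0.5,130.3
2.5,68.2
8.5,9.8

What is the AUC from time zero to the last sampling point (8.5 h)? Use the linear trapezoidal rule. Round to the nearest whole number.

Trapezoidal AUC_0→8.5:
  [0→0.5]: (153.1+130.3)/2 × 0.5 = 70.85
  [0.5→2.5]: (130.3+68.2)/2 × 2 = 198.5
  [2.5→8.5]: (68.2+9.8)/2 × 6 = 234.0
  Sum = 503.35 ng/mL·h

AUC = 503 ng/mL·h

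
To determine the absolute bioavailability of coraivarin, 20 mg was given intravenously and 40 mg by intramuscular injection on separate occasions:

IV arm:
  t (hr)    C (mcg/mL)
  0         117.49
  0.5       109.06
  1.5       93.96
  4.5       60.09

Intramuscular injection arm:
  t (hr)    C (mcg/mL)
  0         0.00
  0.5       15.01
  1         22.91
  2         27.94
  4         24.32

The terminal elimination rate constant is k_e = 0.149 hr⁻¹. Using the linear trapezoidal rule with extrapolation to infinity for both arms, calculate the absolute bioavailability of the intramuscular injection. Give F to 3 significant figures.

Trapezoidal AUC_0→4.5 (IV):
  [0→0.5]: (117.49+109.06)/2 × 0.5 = 56.6375
  [0.5→1.5]: (109.06+93.96)/2 × 1 = 101.51
  [1.5→4.5]: (93.96+60.09)/2 × 3 = 231.075
  Sum = 389.2225 mcg/mL·hr
IV tail: 60.09/0.149 = 403.289; AUC_iv,0→∞ = 389.2225 + 403.289 = 792.5115 mcg/mL·hr
Trapezoidal AUC_0→4 (intramuscular injection):
  [0→0.5]: (0.00+15.01)/2 × 0.5 = 3.7525
  [0.5→1]: (15.01+22.91)/2 × 0.5 = 9.48
  [1→2]: (22.91+27.94)/2 × 1 = 25.425
  [2→4]: (27.94+24.32)/2 × 2 = 52.26
  Sum = 90.9175 mcg/mL·hr
intramuscular injection tail: 24.32/0.149 = 163.221; AUC_ev,0→∞ = 90.9175 + 163.221 = 254.1385 mcg/mL·hr
F = (AUC_ev/D_ev)/(AUC_iv/D_iv) = (254.1385/40)/(792.5115/20) = 6.3534625/39.625575 = 0.1603

F = 0.160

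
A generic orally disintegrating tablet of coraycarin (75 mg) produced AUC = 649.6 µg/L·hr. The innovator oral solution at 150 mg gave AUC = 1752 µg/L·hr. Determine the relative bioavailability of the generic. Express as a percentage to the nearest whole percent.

F_rel = 74%

F_rel = (AUC_test/D_test) / (AUC_ref/D_ref)
      = (649.6/75) / (1752/150)
      = 8.66133 / 11.68 = 0.7416 = 74.16%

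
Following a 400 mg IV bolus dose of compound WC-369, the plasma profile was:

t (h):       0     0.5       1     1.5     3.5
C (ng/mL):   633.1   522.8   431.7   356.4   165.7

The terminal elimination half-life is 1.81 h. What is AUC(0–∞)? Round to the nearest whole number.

Trapezoidal AUC_0→3.5:
  [0→0.5]: (633.1+522.8)/2 × 0.5 = 288.975
  [0.5→1]: (522.8+431.7)/2 × 0.5 = 238.625
  [1→1.5]: (431.7+356.4)/2 × 0.5 = 197.025
  [1.5→3.5]: (356.4+165.7)/2 × 2 = 522.1
  Sum = 1246.725 ng/mL·h
k_e = ln2 / t½ = 0.693147 / 1.81 = 0.3830 h^-1
Extrapolated tail: C_last / k_e = 165.7 / 0.383 = 432.637
AUC_0→∞ = 1246.725 + 432.637 = 1679.362 ng/mL·h

AUC = 1679 ng/mL·h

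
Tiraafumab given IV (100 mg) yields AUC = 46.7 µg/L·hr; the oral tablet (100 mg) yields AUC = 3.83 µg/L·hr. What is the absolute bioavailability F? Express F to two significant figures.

F = (AUC_ev / D_ev) / (AUC_iv / D_iv)
  = (3.83/100) / (46.7/100)
  = 0.0383 / 0.467 = 0.0820

F = 0.082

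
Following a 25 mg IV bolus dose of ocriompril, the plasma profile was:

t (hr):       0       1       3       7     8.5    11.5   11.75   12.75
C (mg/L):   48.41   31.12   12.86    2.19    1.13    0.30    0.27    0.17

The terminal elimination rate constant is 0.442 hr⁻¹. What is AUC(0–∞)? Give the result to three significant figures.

AUC = 119 mg/L·hr

Trapezoidal AUC_0→12.75:
  [0→1]: (48.41+31.12)/2 × 1 = 39.765
  [1→3]: (31.12+12.86)/2 × 2 = 43.98
  [3→7]: (12.86+2.19)/2 × 4 = 30.1
  [7→8.5]: (2.19+1.13)/2 × 1.5 = 2.49
  [8.5→11.5]: (1.13+0.30)/2 × 3 = 2.145
  [11.5→11.75]: (0.30+0.27)/2 × 0.25 = 0.07125
  [11.75→12.75]: (0.27+0.17)/2 × 1 = 0.22
  Sum = 118.77125 mg/L·hr
Extrapolated tail: C_last / k_e = 0.17 / 0.442 = 0.385
AUC_0→∞ = 118.77125 + 0.385 = 119.15625 mg/L·hr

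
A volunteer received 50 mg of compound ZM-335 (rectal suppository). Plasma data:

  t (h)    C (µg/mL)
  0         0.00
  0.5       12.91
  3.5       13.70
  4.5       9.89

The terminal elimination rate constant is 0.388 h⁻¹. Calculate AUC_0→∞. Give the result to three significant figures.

AUC = 80.4 µg/mL·h

Trapezoidal AUC_0→4.5:
  [0→0.5]: (0.00+12.91)/2 × 0.5 = 3.2275
  [0.5→3.5]: (12.91+13.70)/2 × 3 = 39.915
  [3.5→4.5]: (13.70+9.89)/2 × 1 = 11.795
  Sum = 54.9375 µg/mL·h
Extrapolated tail: C_last / k_e = 9.89 / 0.388 = 25.490
AUC_0→∞ = 54.9375 + 25.490 = 80.4275 µg/mL·h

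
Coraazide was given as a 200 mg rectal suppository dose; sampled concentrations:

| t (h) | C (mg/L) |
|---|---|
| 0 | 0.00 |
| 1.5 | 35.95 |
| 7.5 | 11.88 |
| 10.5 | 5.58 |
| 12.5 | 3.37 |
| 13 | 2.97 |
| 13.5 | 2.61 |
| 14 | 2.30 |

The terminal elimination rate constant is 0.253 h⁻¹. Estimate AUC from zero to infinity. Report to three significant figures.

AUC = 219 mg/L·h

Trapezoidal AUC_0→14:
  [0→1.5]: (0.00+35.95)/2 × 1.5 = 26.9625
  [1.5→7.5]: (35.95+11.88)/2 × 6 = 143.49
  [7.5→10.5]: (11.88+5.58)/2 × 3 = 26.19
  [10.5→12.5]: (5.58+3.37)/2 × 2 = 8.95
  [12.5→13]: (3.37+2.97)/2 × 0.5 = 1.585
  [13→13.5]: (2.97+2.61)/2 × 0.5 = 1.395
  [13.5→14]: (2.61+2.30)/2 × 0.5 = 1.2275
  Sum = 209.8 mg/L·h
Extrapolated tail: C_last / k_e = 2.30 / 0.253 = 9.091
AUC_0→∞ = 209.8 + 9.091 = 218.891 mg/L·h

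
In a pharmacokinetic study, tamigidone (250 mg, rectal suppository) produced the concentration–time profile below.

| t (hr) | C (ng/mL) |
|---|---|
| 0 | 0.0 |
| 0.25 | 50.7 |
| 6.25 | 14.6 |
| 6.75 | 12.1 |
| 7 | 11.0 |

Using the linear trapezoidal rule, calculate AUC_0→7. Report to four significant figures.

AUC = 211.8 ng/mL·hr

Trapezoidal AUC_0→7:
  [0→0.25]: (0.0+50.7)/2 × 0.25 = 6.3375
  [0.25→6.25]: (50.7+14.6)/2 × 6 = 195.9
  [6.25→6.75]: (14.6+12.1)/2 × 0.5 = 6.675
  [6.75→7]: (12.1+11.0)/2 × 0.25 = 2.8875
  Sum = 211.8 ng/mL·hr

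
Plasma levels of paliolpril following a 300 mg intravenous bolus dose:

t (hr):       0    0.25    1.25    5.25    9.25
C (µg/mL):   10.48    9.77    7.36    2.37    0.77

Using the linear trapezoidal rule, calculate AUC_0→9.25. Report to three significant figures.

Trapezoidal AUC_0→9.25:
  [0→0.25]: (10.48+9.77)/2 × 0.25 = 2.53125
  [0.25→1.25]: (9.77+7.36)/2 × 1 = 8.565
  [1.25→5.25]: (7.36+2.37)/2 × 4 = 19.46
  [5.25→9.25]: (2.37+0.77)/2 × 4 = 6.28
  Sum = 36.83625 µg/mL·hr

AUC = 36.8 µg/mL·hr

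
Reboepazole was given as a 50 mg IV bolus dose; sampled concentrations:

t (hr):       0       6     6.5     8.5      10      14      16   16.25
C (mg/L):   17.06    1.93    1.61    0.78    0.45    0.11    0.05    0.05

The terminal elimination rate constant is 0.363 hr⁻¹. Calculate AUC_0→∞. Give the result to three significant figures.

AUC = 62.6 mg/L·hr

Trapezoidal AUC_0→16.25:
  [0→6]: (17.06+1.93)/2 × 6 = 56.97
  [6→6.5]: (1.93+1.61)/2 × 0.5 = 0.885
  [6.5→8.5]: (1.61+0.78)/2 × 2 = 2.39
  [8.5→10]: (0.78+0.45)/2 × 1.5 = 0.9225
  [10→14]: (0.45+0.11)/2 × 4 = 1.12
  [14→16]: (0.11+0.05)/2 × 2 = 0.16
  [16→16.25]: (0.05+0.05)/2 × 0.25 = 0.0125
  Sum = 62.46 mg/L·hr
Extrapolated tail: C_last / k_e = 0.05 / 0.363 = 0.138
AUC_0→∞ = 62.46 + 0.138 = 62.598 mg/L·hr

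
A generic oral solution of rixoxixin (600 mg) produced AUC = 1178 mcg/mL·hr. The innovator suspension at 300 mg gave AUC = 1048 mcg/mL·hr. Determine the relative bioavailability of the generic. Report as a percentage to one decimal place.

F_rel = 56.2%

F_rel = (AUC_test/D_test) / (AUC_ref/D_ref)
      = (1178/600) / (1048/300)
      = 1.96333 / 3.49333 = 0.5620 = 56.20%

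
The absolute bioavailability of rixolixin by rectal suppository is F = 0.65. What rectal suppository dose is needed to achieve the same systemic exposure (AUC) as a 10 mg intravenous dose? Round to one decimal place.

For equal systemic exposure: F × D_ev = D_iv
D_ev = D_iv / F = 10 / 0.65 = 15.3846 mg

D_rectal = 15.4 mg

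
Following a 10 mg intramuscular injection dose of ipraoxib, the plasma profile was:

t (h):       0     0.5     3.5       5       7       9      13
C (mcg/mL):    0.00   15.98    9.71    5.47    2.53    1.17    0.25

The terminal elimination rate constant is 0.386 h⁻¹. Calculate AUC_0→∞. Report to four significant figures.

AUC = 69.10 mcg/mL·h

Trapezoidal AUC_0→13:
  [0→0.5]: (0.00+15.98)/2 × 0.5 = 3.995
  [0.5→3.5]: (15.98+9.71)/2 × 3 = 38.535
  [3.5→5]: (9.71+5.47)/2 × 1.5 = 11.385
  [5→7]: (5.47+2.53)/2 × 2 = 8.0
  [7→9]: (2.53+1.17)/2 × 2 = 3.7
  [9→13]: (1.17+0.25)/2 × 4 = 2.84
  Sum = 68.455 mcg/mL·h
Extrapolated tail: C_last / k_e = 0.25 / 0.386 = 0.648
AUC_0→∞ = 68.455 + 0.648 = 69.103 mcg/mL·h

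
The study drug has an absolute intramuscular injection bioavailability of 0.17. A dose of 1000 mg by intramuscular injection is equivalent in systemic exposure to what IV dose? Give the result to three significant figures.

Systemic exposure from an extravascular dose = F × D_ev, so the equivalent IV dose is F × D_ev.
D_iv = F × D_ev = 0.17 × 1000 = 170 mg

D_iv = 170 mg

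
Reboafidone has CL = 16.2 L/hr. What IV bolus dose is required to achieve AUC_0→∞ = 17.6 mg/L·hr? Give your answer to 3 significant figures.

Dose = 285 mg

Dose_iv = CL × AUC_0→∞
     = 16.2 × 17.6 = 285.12 mg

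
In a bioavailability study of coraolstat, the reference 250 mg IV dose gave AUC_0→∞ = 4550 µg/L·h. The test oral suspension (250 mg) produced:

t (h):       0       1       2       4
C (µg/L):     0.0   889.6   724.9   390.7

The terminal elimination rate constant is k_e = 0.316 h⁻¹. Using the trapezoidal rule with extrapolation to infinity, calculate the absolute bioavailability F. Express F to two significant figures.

Trapezoidal AUC_0→4 (oral suspension):
  [0→1]: (0.0+889.6)/2 × 1 = 444.8
  [1→2]: (889.6+724.9)/2 × 1 = 807.25
  [2→4]: (724.9+390.7)/2 × 2 = 1115.6
  Sum = 2367.65 µg/L·h
Tail: C_last/k_e = 390.7/0.316 = 1236.392
AUC_0→∞ (oral suspension) = 2367.65 + 1236.392 = 3604.042 µg/L·h
F = (AUC_ev/D_ev)/(AUC_iv/D_iv) = (3604.042/250)/(4550/250) = 14.416168/18.2 = 0.7921

F = 0.79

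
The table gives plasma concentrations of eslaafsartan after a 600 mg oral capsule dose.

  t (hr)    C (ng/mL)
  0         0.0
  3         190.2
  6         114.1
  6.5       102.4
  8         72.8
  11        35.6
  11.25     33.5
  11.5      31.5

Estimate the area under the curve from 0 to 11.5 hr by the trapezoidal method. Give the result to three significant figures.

Trapezoidal AUC_0→11.5:
  [0→3]: (0.0+190.2)/2 × 3 = 285.3
  [3→6]: (190.2+114.1)/2 × 3 = 456.45
  [6→6.5]: (114.1+102.4)/2 × 0.5 = 54.125
  [6.5→8]: (102.4+72.8)/2 × 1.5 = 131.4
  [8→11]: (72.8+35.6)/2 × 3 = 162.6
  [11→11.25]: (35.6+33.5)/2 × 0.25 = 8.6375
  [11.25→11.5]: (33.5+31.5)/2 × 0.25 = 8.125
  Sum = 1106.6375 ng/mL·hr

AUC = 1110 ng/mL·hr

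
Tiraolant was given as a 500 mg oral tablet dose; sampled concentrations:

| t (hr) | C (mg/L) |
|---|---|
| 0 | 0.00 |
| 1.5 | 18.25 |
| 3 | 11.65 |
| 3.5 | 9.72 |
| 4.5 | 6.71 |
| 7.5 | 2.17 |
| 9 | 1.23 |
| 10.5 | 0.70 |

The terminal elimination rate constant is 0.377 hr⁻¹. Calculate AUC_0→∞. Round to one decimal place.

AUC = 68.8 mg/L·hr

Trapezoidal AUC_0→10.5:
  [0→1.5]: (0.00+18.25)/2 × 1.5 = 13.6875
  [1.5→3]: (18.25+11.65)/2 × 1.5 = 22.425
  [3→3.5]: (11.65+9.72)/2 × 0.5 = 5.3425
  [3.5→4.5]: (9.72+6.71)/2 × 1 = 8.215
  [4.5→7.5]: (6.71+2.17)/2 × 3 = 13.32
  [7.5→9]: (2.17+1.23)/2 × 1.5 = 2.55
  [9→10.5]: (1.23+0.70)/2 × 1.5 = 1.4475
  Sum = 66.9875 mg/L·hr
Extrapolated tail: C_last / k_e = 0.70 / 0.377 = 1.857
AUC_0→∞ = 66.9875 + 1.857 = 68.8445 mg/L·hr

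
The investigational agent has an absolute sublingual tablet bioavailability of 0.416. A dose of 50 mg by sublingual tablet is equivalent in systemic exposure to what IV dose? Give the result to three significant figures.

D_iv = 20.8 mg

Systemic exposure from an extravascular dose = F × D_ev, so the equivalent IV dose is F × D_ev.
D_iv = F × D_ev = 0.416 × 50 = 20.8 mg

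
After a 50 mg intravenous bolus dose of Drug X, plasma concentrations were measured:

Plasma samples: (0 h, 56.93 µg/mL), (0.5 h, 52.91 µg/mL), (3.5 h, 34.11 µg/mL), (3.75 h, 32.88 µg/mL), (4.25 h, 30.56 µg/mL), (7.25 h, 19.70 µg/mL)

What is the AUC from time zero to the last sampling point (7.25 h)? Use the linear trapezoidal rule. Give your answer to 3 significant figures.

Trapezoidal AUC_0→7.25:
  [0→0.5]: (56.93+52.91)/2 × 0.5 = 27.46
  [0.5→3.5]: (52.91+34.11)/2 × 3 = 130.53
  [3.5→3.75]: (34.11+32.88)/2 × 0.25 = 8.37375
  [3.75→4.25]: (32.88+30.56)/2 × 0.5 = 15.86
  [4.25→7.25]: (30.56+19.70)/2 × 3 = 75.39
  Sum = 257.61375 µg/mL·h

AUC = 258 µg/mL·h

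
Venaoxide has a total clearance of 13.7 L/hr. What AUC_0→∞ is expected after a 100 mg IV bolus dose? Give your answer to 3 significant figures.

AUC_0→∞ = Dose_iv / CL
        = 100 / 13.7 = 7.29927 mg/L·hr

AUC = 7.30 mg/L·hr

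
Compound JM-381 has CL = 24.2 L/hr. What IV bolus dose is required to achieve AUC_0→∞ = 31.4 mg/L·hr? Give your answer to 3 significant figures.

Dose = 760 mg

Dose_iv = CL × AUC_0→∞
     = 24.2 × 31.4 = 759.88 mg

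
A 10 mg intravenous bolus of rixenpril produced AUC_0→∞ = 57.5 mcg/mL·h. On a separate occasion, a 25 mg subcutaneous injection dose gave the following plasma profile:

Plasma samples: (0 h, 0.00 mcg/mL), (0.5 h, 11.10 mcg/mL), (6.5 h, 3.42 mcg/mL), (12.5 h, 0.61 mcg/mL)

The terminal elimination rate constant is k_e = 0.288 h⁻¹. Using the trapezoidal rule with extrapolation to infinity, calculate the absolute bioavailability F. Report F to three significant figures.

Trapezoidal AUC_0→12.5 (subcutaneous injection):
  [0→0.5]: (0.00+11.10)/2 × 0.5 = 2.775
  [0.5→6.5]: (11.10+3.42)/2 × 6 = 43.56
  [6.5→12.5]: (3.42+0.61)/2 × 6 = 12.09
  Sum = 58.425 mcg/mL·h
Tail: C_last/k_e = 0.61/0.288 = 2.118
AUC_0→∞ (subcutaneous injection) = 58.425 + 2.118 = 60.543 mcg/mL·h
F = (AUC_ev/D_ev)/(AUC_iv/D_iv) = (60.543/25)/(57.5/10) = 2.42172/5.75 = 0.4212

F = 0.421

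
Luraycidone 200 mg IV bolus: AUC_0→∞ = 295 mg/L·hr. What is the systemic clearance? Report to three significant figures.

CL = 0.678 L/hr

CL = Dose_iv / AUC_0→∞
   = 200 / 295 = 0.677966 L/hr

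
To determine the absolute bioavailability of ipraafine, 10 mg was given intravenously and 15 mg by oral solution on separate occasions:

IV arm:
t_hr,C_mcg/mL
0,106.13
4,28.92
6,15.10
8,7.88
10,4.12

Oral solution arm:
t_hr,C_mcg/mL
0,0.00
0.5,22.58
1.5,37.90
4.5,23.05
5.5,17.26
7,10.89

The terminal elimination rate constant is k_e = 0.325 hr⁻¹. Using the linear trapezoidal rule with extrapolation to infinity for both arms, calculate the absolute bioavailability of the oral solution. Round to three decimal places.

F = 0.372

Trapezoidal AUC_0→10 (IV):
  [0→4]: (106.13+28.92)/2 × 4 = 270.1
  [4→6]: (28.92+15.10)/2 × 2 = 44.02
  [6→8]: (15.10+7.88)/2 × 2 = 22.98
  [8→10]: (7.88+4.12)/2 × 2 = 12.0
  Sum = 349.1 mcg/mL·hr
IV tail: 4.12/0.325 = 12.677; AUC_iv,0→∞ = 349.1 + 12.677 = 361.777 mcg/mL·hr
Trapezoidal AUC_0→7 (oral solution):
  [0→0.5]: (0.00+22.58)/2 × 0.5 = 5.645
  [0.5→1.5]: (22.58+37.90)/2 × 1 = 30.24
  [1.5→4.5]: (37.90+23.05)/2 × 3 = 91.425
  [4.5→5.5]: (23.05+17.26)/2 × 1 = 20.155
  [5.5→7]: (17.26+10.89)/2 × 1.5 = 21.1125
  Sum = 168.5775 mcg/mL·hr
oral solution tail: 10.89/0.325 = 33.508; AUC_ev,0→∞ = 168.5775 + 33.508 = 202.0855 mcg/mL·hr
F = (AUC_ev/D_ev)/(AUC_iv/D_iv) = (202.0855/15)/(361.777/10) = 13.4724/36.1777 = 0.3724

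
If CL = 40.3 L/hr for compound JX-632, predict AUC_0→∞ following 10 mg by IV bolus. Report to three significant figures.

AUC = 0.248 mg/L·hr

AUC_0→∞ = Dose_iv / CL
        = 10 / 40.3 = 0.248139 mg/L·hr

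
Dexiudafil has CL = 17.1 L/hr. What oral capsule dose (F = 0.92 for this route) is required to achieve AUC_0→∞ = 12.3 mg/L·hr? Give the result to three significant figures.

Dose = 229 mg

Dose = CL × AUC_0→∞ / F
     = 17.1 × 12.3 / 0.92 = 228.62 mg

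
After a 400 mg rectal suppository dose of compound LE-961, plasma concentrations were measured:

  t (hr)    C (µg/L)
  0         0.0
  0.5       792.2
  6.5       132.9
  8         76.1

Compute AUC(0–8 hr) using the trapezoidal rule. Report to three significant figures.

AUC = 3130 µg/L·hr

Trapezoidal AUC_0→8:
  [0→0.5]: (0.0+792.2)/2 × 0.5 = 198.05
  [0.5→6.5]: (792.2+132.9)/2 × 6 = 2775.3
  [6.5→8]: (132.9+76.1)/2 × 1.5 = 156.75
  Sum = 3130.1 µg/L·hr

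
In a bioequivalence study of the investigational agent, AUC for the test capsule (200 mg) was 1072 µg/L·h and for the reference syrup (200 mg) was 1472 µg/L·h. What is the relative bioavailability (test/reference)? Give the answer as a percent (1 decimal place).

F_rel = (AUC_test/D_test) / (AUC_ref/D_ref)
      = (1072/200) / (1472/200)
      = 5.36 / 7.36 = 0.7283 = 72.83%

F_rel = 72.8%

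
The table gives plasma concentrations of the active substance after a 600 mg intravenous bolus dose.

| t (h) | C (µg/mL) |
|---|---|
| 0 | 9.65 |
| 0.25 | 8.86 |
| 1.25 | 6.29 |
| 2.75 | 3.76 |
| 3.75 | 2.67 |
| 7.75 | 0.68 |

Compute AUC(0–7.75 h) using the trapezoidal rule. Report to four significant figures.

Trapezoidal AUC_0→7.75:
  [0→0.25]: (9.65+8.86)/2 × 0.25 = 2.31375
  [0.25→1.25]: (8.86+6.29)/2 × 1 = 7.575
  [1.25→2.75]: (6.29+3.76)/2 × 1.5 = 7.5375
  [2.75→3.75]: (3.76+2.67)/2 × 1 = 3.215
  [3.75→7.75]: (2.67+0.68)/2 × 4 = 6.7
  Sum = 27.34125 µg/mL·h

AUC = 27.34 µg/mL·h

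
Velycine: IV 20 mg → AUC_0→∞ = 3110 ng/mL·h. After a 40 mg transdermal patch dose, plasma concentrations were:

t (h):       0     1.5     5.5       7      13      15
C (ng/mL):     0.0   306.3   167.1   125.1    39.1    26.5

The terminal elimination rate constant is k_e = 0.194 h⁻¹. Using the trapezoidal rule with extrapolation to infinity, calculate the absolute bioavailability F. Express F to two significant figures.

F = 0.34

Trapezoidal AUC_0→15 (transdermal patch):
  [0→1.5]: (0.0+306.3)/2 × 1.5 = 229.725
  [1.5→5.5]: (306.3+167.1)/2 × 4 = 946.8
  [5.5→7]: (167.1+125.1)/2 × 1.5 = 219.15
  [7→13]: (125.1+39.1)/2 × 6 = 492.6
  [13→15]: (39.1+26.5)/2 × 2 = 65.6
  Sum = 1953.875 ng/mL·h
Tail: C_last/k_e = 26.5/0.194 = 136.598
AUC_0→∞ (transdermal patch) = 1953.875 + 136.598 = 2090.473 ng/mL·h
F = (AUC_ev/D_ev)/(AUC_iv/D_iv) = (2090.473/40)/(3110/20) = 52.261825/155.5 = 0.3361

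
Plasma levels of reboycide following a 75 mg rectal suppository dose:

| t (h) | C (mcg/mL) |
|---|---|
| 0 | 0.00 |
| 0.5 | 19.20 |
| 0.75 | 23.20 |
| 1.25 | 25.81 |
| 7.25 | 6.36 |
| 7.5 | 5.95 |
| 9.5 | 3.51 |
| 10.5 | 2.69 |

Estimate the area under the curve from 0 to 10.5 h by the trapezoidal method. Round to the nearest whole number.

AUC = 133 mcg/mL·h

Trapezoidal AUC_0→10.5:
  [0→0.5]: (0.00+19.20)/2 × 0.5 = 4.8
  [0.5→0.75]: (19.20+23.20)/2 × 0.25 = 5.3
  [0.75→1.25]: (23.20+25.81)/2 × 0.5 = 12.2525
  [1.25→7.25]: (25.81+6.36)/2 × 6 = 96.51
  [7.25→7.5]: (6.36+5.95)/2 × 0.25 = 1.53875
  [7.5→9.5]: (5.95+3.51)/2 × 2 = 9.46
  [9.5→10.5]: (3.51+2.69)/2 × 1 = 3.1
  Sum = 132.96125 mcg/mL·h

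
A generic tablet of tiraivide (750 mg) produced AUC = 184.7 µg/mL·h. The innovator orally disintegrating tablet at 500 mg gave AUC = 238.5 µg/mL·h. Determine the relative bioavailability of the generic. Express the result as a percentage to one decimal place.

F_rel = 51.6%

F_rel = (AUC_test/D_test) / (AUC_ref/D_ref)
      = (184.7/750) / (238.5/500)
      = 0.246267 / 0.477 = 0.5163 = 51.63%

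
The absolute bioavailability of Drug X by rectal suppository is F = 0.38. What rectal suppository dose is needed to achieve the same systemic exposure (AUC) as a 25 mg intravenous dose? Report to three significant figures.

D_rectal = 65.8 mg

For equal systemic exposure: F × D_ev = D_iv
D_ev = D_iv / F = 25 / 0.38 = 65.7895 mg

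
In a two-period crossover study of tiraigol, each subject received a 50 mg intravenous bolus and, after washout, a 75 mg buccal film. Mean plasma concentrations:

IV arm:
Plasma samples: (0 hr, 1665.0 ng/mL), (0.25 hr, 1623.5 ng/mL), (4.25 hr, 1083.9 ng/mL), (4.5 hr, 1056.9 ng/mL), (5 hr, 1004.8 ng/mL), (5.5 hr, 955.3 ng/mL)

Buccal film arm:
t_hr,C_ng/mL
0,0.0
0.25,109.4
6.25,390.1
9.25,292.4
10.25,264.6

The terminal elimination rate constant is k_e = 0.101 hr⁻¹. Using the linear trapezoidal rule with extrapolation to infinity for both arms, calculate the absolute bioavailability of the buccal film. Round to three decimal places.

F = 0.219

Trapezoidal AUC_0→5.5 (IV):
  [0→0.25]: (1665.0+1623.5)/2 × 0.25 = 411.0625
  [0.25→4.25]: (1623.5+1083.9)/2 × 4 = 5414.8
  [4.25→4.5]: (1083.9+1056.9)/2 × 0.25 = 267.6
  [4.5→5]: (1056.9+1004.8)/2 × 0.5 = 515.425
  [5→5.5]: (1004.8+955.3)/2 × 0.5 = 490.025
  Sum = 7098.9125 ng/mL·hr
IV tail: 955.3/0.101 = 9458.416; AUC_iv,0→∞ = 7098.9125 + 9458.416 = 16557.3285 ng/mL·hr
Trapezoidal AUC_0→10.25 (buccal film):
  [0→0.25]: (0.0+109.4)/2 × 0.25 = 13.675
  [0.25→6.25]: (109.4+390.1)/2 × 6 = 1498.5
  [6.25→9.25]: (390.1+292.4)/2 × 3 = 1023.75
  [9.25→10.25]: (292.4+264.6)/2 × 1 = 278.5
  Sum = 2814.425 ng/mL·hr
buccal film tail: 264.6/0.101 = 2619.802; AUC_ev,0→∞ = 2814.425 + 2619.802 = 5434.227 ng/mL·hr
F = (AUC_ev/D_ev)/(AUC_iv/D_iv) = (5434.227/75)/(16557.3285/50) = 72.45636/331.14657 = 0.2188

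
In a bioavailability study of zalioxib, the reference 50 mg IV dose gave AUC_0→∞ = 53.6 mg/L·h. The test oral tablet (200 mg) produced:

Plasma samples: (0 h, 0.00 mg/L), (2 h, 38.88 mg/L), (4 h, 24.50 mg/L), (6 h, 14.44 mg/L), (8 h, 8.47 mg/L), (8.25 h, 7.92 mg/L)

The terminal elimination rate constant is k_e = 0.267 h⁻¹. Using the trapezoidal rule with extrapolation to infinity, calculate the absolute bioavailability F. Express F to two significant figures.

F = 0.91

Trapezoidal AUC_0→8.25 (oral tablet):
  [0→2]: (0.00+38.88)/2 × 2 = 38.88
  [2→4]: (38.88+24.50)/2 × 2 = 63.38
  [4→6]: (24.50+14.44)/2 × 2 = 38.94
  [6→8]: (14.44+8.47)/2 × 2 = 22.91
  [8→8.25]: (8.47+7.92)/2 × 0.25 = 2.04875
  Sum = 166.15875 mg/L·h
Tail: C_last/k_e = 7.92/0.267 = 29.663
AUC_0→∞ (oral tablet) = 166.15875 + 29.663 = 195.82175 mg/L·h
F = (AUC_ev/D_ev)/(AUC_iv/D_iv) = (195.82175/200)/(53.6/50) = 0.97910875/1.072 = 0.9133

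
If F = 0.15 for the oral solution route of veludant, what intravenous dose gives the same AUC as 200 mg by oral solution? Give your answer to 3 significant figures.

Systemic exposure from an extravascular dose = F × D_ev, so the equivalent IV dose is F × D_ev.
D_iv = F × D_ev = 0.15 × 200 = 30 mg

D_iv = 30.0 mg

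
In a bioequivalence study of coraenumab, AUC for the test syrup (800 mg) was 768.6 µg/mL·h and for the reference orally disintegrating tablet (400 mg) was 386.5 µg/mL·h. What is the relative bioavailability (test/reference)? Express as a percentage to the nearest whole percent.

F_rel = (AUC_test/D_test) / (AUC_ref/D_ref)
      = (768.6/800) / (386.5/400)
      = 0.96075 / 0.96625 = 0.9943 = 99.43%

F_rel = 99%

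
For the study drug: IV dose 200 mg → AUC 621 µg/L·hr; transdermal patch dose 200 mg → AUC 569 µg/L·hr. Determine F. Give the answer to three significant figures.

F = 0.916

F = (AUC_ev / D_ev) / (AUC_iv / D_iv)
  = (569/200) / (621/200)
  = 2.845 / 3.105 = 0.9163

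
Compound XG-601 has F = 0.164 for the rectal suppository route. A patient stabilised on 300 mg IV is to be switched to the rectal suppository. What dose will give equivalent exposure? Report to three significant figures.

For equal systemic exposure: F × D_ev = D_iv
D_ev = D_iv / F = 300 / 0.164 = 1829.27 mg

D_rectal = 1830 mg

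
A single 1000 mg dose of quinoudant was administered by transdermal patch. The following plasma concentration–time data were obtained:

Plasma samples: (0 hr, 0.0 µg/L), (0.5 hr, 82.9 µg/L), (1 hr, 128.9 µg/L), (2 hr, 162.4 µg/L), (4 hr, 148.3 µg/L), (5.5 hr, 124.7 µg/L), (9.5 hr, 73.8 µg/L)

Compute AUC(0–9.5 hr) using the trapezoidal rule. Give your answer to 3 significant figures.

AUC = 1130 µg/L·hr

Trapezoidal AUC_0→9.5:
  [0→0.5]: (0.0+82.9)/2 × 0.5 = 20.725
  [0.5→1]: (82.9+128.9)/2 × 0.5 = 52.95
  [1→2]: (128.9+162.4)/2 × 1 = 145.65
  [2→4]: (162.4+148.3)/2 × 2 = 310.7
  [4→5.5]: (148.3+124.7)/2 × 1.5 = 204.75
  [5.5→9.5]: (124.7+73.8)/2 × 4 = 397.0
  Sum = 1131.775 µg/L·hr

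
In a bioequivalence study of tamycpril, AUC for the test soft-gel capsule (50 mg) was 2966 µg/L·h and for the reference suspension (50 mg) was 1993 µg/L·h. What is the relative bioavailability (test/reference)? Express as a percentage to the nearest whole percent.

F_rel = 149%

F_rel = (AUC_test/D_test) / (AUC_ref/D_ref)
      = (2966/50) / (1993/50)
      = 59.32 / 39.86 = 1.4882 = 148.82%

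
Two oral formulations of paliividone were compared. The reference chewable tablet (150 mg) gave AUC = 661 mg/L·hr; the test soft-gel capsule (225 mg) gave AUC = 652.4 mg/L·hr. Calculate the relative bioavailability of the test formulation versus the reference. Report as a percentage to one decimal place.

F_rel = (AUC_test/D_test) / (AUC_ref/D_ref)
      = (652.4/225) / (661/150)
      = 2.89956 / 4.40667 = 0.6580 = 65.80%

F_rel = 65.8%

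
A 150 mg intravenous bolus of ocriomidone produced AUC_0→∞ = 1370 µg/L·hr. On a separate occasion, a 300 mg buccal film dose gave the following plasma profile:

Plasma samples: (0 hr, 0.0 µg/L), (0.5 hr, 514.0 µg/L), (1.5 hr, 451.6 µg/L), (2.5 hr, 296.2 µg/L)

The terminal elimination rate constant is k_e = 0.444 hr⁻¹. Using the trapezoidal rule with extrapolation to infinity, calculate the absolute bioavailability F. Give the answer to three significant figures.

Trapezoidal AUC_0→2.5 (buccal film):
  [0→0.5]: (0.0+514.0)/2 × 0.5 = 128.5
  [0.5→1.5]: (514.0+451.6)/2 × 1 = 482.8
  [1.5→2.5]: (451.6+296.2)/2 × 1 = 373.9
  Sum = 985.2 µg/L·hr
Tail: C_last/k_e = 296.2/0.444 = 667.117
AUC_0→∞ (buccal film) = 985.2 + 667.117 = 1652.317 µg/L·hr
F = (AUC_ev/D_ev)/(AUC_iv/D_iv) = (1652.317/300)/(1370/150) = 5.50772/9.13333 = 0.6030

F = 0.603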